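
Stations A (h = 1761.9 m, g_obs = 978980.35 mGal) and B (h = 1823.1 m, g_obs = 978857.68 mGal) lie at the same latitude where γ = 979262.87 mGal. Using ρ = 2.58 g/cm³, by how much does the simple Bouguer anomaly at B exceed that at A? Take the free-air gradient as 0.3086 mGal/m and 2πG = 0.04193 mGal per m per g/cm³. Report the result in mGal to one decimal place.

Δg_SB(A) = 978980.35 − 979262.87 + 0.3086×1761.9 − 0.04193×2.58×1761.9 = 70.60 mGal
Δg_SB(B) = 978857.68 − 979262.87 + 0.3086×1823.1 − 0.04193×2.58×1823.1 = -39.80 mGal
Difference = -39.80 − (70.60) = -110.40 mGal

-110.4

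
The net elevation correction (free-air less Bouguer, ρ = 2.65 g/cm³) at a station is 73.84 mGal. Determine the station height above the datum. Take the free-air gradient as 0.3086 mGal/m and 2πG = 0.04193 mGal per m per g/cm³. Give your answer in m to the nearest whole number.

Combined gradient = 0.3086 − 0.04193 × 2.65 = 0.1974855 mGal/m
h = 73.84 / 0.1974855 = 373.90 m

374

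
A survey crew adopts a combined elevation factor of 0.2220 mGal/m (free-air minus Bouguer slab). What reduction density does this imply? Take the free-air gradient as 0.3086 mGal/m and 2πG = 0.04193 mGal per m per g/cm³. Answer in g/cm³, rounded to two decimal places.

2.07

0.2220 = 0.3086 − 0.04193 × ρ
ρ = (0.3086 − 0.2220) / 0.04193 = 2.07 g/cm³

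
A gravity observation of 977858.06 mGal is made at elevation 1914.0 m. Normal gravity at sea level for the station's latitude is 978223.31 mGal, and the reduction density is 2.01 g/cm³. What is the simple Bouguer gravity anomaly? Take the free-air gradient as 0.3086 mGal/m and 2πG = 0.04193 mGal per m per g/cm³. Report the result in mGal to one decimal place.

64.1

Free-air correction = 0.3086 × 1914.0 = 590.66 mGal
Free-air anomaly = 977858.06 − 978223.31 + (590.66) = 225.41 mGal
Bouguer slab correction = 0.04193 × 2.01 × 1914.0 = 161.31 mGal
Simple Bouguer anomaly = 225.41 − (161.31) = 64.10 mGal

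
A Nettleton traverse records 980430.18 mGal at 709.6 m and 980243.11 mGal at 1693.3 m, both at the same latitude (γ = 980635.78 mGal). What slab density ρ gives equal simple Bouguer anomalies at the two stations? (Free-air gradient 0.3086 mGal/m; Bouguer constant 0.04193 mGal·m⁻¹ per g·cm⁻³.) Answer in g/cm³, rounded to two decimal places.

2.82

Δg_obs = 980243.11 − 980430.18 = -187.07 mGal over Δh = 1693.3 − 709.6 = 983.7 m
Equal Bouguer anomalies ⇒ Δg_obs + (0.3086 − 0.04193ρ)·Δh = 0
0.3086 − 0.04193ρ = −Δg_obs/Δh = 0.19017
ρ = (0.3086 − 0.19017) / 0.04193 = 2.82 g/cm³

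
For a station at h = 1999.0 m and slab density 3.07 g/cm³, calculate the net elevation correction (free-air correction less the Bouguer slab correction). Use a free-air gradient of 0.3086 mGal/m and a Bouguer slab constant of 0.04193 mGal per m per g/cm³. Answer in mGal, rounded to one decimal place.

Combined gradient = 0.3086 − 0.04193 × 3.07 = 0.1798749 mGal/m
Combined elevation correction = 0.1798749 × 1999.0 = 359.6 mGal

359.6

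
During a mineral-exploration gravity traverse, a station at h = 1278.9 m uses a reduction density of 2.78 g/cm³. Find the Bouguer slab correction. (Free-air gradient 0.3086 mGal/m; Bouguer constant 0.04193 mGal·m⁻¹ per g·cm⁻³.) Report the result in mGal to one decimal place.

149.1

Bouguer slab correction = 0.04193 × 2.78 × 1278.9 = 149.1 mGal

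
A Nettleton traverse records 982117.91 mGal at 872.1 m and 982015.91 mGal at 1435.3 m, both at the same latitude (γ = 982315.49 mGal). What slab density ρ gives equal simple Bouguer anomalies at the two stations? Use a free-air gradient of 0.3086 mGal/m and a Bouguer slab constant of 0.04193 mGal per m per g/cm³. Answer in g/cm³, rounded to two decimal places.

3.04

Δg_obs = 982015.91 − 982117.91 = -102.00 mGal over Δh = 1435.3 − 872.1 = 563.2 m
Equal Bouguer anomalies ⇒ Δg_obs + (0.3086 − 0.04193ρ)·Δh = 0
0.3086 − 0.04193ρ = −Δg_obs/Δh = 0.18111
ρ = (0.3086 − 0.18111) / 0.04193 = 3.04 g/cm³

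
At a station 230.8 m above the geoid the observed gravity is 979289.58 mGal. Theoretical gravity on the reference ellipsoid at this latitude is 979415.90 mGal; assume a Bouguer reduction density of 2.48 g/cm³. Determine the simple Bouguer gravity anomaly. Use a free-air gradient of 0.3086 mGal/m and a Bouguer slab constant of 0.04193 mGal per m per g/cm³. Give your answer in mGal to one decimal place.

Free-air correction = 0.3086 × 230.8 = 71.22 mGal
Free-air anomaly = 979289.58 − 979415.90 + (71.22) = -55.10 mGal
Bouguer slab correction = 0.04193 × 2.48 × 230.8 = 24.00 mGal
Simple Bouguer anomaly = -55.10 − (24.00) = -79.10 mGal

-79.1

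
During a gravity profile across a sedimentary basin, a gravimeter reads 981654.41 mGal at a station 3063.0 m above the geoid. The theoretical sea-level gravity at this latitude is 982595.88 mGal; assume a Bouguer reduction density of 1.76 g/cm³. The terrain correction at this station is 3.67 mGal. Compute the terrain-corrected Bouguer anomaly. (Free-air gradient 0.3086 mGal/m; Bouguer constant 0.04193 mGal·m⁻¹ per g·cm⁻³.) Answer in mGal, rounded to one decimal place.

-218.6

Free-air correction = 0.3086 × 3063.0 = 945.24 mGal
Free-air anomaly = 981654.41 − 982595.88 + (945.24) = 3.77 mGal
Bouguer slab correction = 0.04193 × 1.76 × 3063.0 = 226.04 mGal
Simple Bouguer anomaly = 3.77 − (226.04) = -222.27 mGal
Complete Bouguer anomaly = -222.27 + 3.67 = -218.60 mGal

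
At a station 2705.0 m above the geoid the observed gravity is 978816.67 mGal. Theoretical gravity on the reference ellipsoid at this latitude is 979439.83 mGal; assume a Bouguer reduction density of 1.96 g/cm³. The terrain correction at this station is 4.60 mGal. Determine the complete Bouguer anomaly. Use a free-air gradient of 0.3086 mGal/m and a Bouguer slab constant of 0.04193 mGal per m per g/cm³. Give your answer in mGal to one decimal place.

Free-air correction = 0.3086 × 2705.0 = 834.76 mGal
Free-air anomaly = 978816.67 − 979439.83 + (834.76) = 211.60 mGal
Bouguer slab correction = 0.04193 × 1.96 × 2705.0 = 222.30 mGal
Simple Bouguer anomaly = 211.60 − (222.30) = -10.70 mGal
Complete Bouguer anomaly = -10.70 + 4.60 = -6.10 mGal

-6.1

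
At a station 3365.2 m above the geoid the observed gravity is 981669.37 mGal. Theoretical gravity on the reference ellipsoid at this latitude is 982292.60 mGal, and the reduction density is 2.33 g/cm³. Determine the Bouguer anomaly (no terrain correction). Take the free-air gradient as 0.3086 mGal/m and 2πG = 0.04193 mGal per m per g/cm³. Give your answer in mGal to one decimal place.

86.5

Free-air correction = 0.3086 × 3365.2 = 1038.50 mGal
Free-air anomaly = 981669.37 − 982292.60 + (1038.50) = 415.27 mGal
Bouguer slab correction = 0.04193 × 2.33 × 3365.2 = 328.77 mGal
Simple Bouguer anomaly = 415.27 − (328.77) = 86.50 mGal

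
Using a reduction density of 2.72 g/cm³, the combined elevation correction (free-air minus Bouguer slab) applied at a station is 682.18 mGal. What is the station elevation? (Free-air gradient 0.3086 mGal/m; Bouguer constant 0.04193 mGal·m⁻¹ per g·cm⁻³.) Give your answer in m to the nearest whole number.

Combined gradient = 0.3086 − 0.04193 × 2.72 = 0.1945504 mGal/m
h = 682.18 / 0.1945504 = 3506.44 m

3506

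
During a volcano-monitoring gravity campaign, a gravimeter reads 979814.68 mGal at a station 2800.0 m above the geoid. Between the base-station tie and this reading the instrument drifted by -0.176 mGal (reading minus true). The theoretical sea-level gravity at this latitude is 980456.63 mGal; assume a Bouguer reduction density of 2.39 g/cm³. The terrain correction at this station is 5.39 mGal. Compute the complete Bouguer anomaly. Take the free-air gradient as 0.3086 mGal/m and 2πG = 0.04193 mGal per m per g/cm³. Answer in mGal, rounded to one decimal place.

Drift-corrected reading = 979814.68 − (-0.176) = 979814.856 mGal
Free-air correction = 0.3086 × 2800.0 = 864.08 mGal
Free-air anomaly = 979814.856 − 980456.63 + (864.08) = 222.306 mGal
Bouguer slab correction = 0.04193 × 2.39 × 2800.0 = 280.60 mGal
Simple Bouguer anomaly = 222.306 − (280.60) = -58.294 mGal
Complete Bouguer anomaly = -58.294 + 5.39 = -52.904 mGal

-52.9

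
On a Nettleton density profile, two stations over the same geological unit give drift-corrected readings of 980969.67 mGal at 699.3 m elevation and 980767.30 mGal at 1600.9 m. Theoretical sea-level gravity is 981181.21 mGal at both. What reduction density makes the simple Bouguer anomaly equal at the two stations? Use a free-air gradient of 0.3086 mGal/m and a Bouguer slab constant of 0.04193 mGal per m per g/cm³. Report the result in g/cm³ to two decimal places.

2.01

Δg_obs = 980767.30 − 980969.67 = -202.37 mGal over Δh = 1600.9 − 699.3 = 901.6 m
Equal Bouguer anomalies ⇒ Δg_obs + (0.3086 − 0.04193ρ)·Δh = 0
0.3086 − 0.04193ρ = −Δg_obs/Δh = 0.22446
ρ = (0.3086 − 0.22446) / 0.04193 = 2.01 g/cm³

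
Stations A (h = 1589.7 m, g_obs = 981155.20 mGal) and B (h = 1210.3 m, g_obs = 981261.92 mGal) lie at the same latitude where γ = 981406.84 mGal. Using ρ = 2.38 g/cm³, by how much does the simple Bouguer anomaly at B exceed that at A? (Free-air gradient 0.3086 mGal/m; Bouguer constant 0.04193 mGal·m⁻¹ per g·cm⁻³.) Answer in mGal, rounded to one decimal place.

Δg_SB(A) = 981155.20 − 981406.84 + 0.3086×1589.7 − 0.04193×2.38×1589.7 = 80.30 mGal
Δg_SB(B) = 981261.92 − 981406.84 + 0.3086×1210.3 − 0.04193×2.38×1210.3 = 107.80 mGal
Difference = 107.80 − (80.30) = 27.50 mGal

27.5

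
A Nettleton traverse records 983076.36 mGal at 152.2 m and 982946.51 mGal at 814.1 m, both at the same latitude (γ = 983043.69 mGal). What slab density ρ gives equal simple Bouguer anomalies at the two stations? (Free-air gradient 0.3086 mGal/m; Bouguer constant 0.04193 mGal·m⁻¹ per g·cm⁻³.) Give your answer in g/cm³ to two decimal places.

2.68

Δg_obs = 982946.51 − 983076.36 = -129.85 mGal over Δh = 814.1 − 152.2 = 661.9 m
Equal Bouguer anomalies ⇒ Δg_obs + (0.3086 − 0.04193ρ)·Δh = 0
0.3086 − 0.04193ρ = −Δg_obs/Δh = 0.19618
ρ = (0.3086 − 0.19618) / 0.04193 = 2.68 g/cm³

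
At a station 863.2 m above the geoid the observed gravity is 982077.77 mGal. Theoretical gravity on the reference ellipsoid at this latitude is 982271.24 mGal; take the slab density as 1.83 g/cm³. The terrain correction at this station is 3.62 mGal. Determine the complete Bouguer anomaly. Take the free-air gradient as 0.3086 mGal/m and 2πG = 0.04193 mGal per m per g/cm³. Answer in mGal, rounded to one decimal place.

10.3

Free-air correction = 0.3086 × 863.2 = 266.38 mGal
Free-air anomaly = 982077.77 − 982271.24 + (266.38) = 72.91 mGal
Bouguer slab correction = 0.04193 × 1.83 × 863.2 = 66.23 mGal
Simple Bouguer anomaly = 72.91 − (66.23) = 6.68 mGal
Complete Bouguer anomaly = 6.68 + 3.62 = 10.30 mGal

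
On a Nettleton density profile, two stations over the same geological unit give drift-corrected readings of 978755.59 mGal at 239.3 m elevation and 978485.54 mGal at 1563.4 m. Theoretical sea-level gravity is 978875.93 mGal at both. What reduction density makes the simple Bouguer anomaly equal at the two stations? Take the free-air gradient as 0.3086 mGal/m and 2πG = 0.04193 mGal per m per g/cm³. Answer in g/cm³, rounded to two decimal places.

2.50

Δg_obs = 978485.54 − 978755.59 = -270.05 mGal over Δh = 1563.4 − 239.3 = 1324.1 m
Equal Bouguer anomalies ⇒ Δg_obs + (0.3086 − 0.04193ρ)·Δh = 0
0.3086 − 0.04193ρ = −Δg_obs/Δh = 0.20395
ρ = (0.3086 − 0.20395) / 0.04193 = 2.50 g/cm³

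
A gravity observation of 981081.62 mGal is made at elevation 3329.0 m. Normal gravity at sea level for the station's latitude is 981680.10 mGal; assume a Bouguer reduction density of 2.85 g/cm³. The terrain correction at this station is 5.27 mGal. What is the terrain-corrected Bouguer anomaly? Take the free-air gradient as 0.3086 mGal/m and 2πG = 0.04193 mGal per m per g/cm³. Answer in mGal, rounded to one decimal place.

Free-air correction = 0.3086 × 3329.0 = 1027.33 mGal
Free-air anomaly = 981081.62 − 981680.10 + (1027.33) = 428.85 mGal
Bouguer slab correction = 0.04193 × 2.85 × 3329.0 = 397.82 mGal
Simple Bouguer anomaly = 428.85 − (397.82) = 31.03 mGal
Complete Bouguer anomaly = 31.03 + 5.27 = 36.30 mGal

36.3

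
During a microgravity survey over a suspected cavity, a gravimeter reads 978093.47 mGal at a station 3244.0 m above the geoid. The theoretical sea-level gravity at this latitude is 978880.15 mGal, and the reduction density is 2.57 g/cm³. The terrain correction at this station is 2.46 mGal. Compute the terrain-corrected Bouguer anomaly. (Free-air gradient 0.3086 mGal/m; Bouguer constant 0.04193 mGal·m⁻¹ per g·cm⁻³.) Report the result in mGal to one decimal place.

Free-air correction = 0.3086 × 3244.0 = 1001.10 mGal
Free-air anomaly = 978093.47 − 978880.15 + (1001.10) = 214.42 mGal
Bouguer slab correction = 0.04193 × 2.57 × 3244.0 = 349.57 mGal
Simple Bouguer anomaly = 214.42 − (349.57) = -135.15 mGal
Complete Bouguer anomaly = -135.15 + 2.46 = -132.69 mGal

-132.7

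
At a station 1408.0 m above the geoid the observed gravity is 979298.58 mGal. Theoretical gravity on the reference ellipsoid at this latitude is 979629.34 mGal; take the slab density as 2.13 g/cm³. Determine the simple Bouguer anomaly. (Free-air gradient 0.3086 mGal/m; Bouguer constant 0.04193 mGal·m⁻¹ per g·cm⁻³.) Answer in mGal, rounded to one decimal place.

-22.0

Free-air correction = 0.3086 × 1408.0 = 434.51 mGal
Free-air anomaly = 979298.58 − 979629.34 + (434.51) = 103.75 mGal
Bouguer slab correction = 0.04193 × 2.13 × 1408.0 = 125.75 mGal
Simple Bouguer anomaly = 103.75 − (125.75) = -22.00 mGal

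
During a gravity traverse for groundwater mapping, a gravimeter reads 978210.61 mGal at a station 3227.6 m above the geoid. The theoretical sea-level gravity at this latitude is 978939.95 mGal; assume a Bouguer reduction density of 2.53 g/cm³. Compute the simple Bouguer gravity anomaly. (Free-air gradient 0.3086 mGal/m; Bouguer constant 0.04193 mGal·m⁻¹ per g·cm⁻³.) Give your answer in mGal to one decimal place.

Free-air correction = 0.3086 × 3227.6 = 996.04 mGal
Free-air anomaly = 978210.61 − 978939.95 + (996.04) = 266.70 mGal
Bouguer slab correction = 0.04193 × 2.53 × 3227.6 = 342.39 mGal
Simple Bouguer anomaly = 266.70 − (342.39) = -75.69 mGal

-75.7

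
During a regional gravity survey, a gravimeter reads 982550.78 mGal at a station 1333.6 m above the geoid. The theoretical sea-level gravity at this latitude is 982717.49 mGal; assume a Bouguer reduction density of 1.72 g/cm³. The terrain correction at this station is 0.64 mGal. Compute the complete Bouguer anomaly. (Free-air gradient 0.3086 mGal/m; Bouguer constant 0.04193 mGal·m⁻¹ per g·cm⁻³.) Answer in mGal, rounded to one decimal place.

Free-air correction = 0.3086 × 1333.6 = 411.55 mGal
Free-air anomaly = 982550.78 − 982717.49 + (411.55) = 244.84 mGal
Bouguer slab correction = 0.04193 × 1.72 × 1333.6 = 96.18 mGal
Simple Bouguer anomaly = 244.84 − (96.18) = 148.66 mGal
Complete Bouguer anomaly = 148.66 + 0.64 = 149.30 mGal

149.3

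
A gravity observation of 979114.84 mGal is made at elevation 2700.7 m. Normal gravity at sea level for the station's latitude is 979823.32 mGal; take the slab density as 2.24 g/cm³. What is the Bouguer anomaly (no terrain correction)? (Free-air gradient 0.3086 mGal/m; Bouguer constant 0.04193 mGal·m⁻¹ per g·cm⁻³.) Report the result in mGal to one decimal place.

Free-air correction = 0.3086 × 2700.7 = 833.44 mGal
Free-air anomaly = 979114.84 − 979823.32 + (833.44) = 124.96 mGal
Bouguer slab correction = 0.04193 × 2.24 × 2700.7 = 253.66 mGal
Simple Bouguer anomaly = 124.96 − (253.66) = -128.70 mGal

-128.7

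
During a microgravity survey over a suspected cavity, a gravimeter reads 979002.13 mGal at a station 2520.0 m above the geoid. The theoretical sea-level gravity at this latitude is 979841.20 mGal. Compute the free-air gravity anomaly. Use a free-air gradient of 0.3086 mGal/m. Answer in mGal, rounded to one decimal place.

Free-air correction = 0.3086 × 2520.0 = 777.67 mGal
Free-air anomaly = 979002.13 − 979841.20 + (777.67) = -61.40 mGal

-61.4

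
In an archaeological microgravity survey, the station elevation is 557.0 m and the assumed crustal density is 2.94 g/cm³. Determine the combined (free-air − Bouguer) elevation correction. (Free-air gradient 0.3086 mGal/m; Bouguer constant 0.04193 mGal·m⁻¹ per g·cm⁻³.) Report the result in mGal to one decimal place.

103.2

Combined gradient = 0.3086 − 0.04193 × 2.94 = 0.1853258 mGal/m
Combined elevation correction = 0.1853258 × 557.0 = 103.2 mGal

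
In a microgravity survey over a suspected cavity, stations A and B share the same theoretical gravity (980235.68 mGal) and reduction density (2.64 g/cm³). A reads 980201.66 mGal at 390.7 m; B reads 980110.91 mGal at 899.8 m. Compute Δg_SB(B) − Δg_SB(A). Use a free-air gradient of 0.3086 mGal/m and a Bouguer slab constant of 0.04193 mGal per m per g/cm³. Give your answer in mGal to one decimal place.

Δg_SB(A) = 980201.66 − 980235.68 + 0.3086×390.7 − 0.04193×2.64×390.7 = 43.30 mGal
Δg_SB(B) = 980110.91 − 980235.68 + 0.3086×899.8 − 0.04193×2.64×899.8 = 53.30 mGal
Difference = 53.30 − (43.30) = 10.00 mGal

10.0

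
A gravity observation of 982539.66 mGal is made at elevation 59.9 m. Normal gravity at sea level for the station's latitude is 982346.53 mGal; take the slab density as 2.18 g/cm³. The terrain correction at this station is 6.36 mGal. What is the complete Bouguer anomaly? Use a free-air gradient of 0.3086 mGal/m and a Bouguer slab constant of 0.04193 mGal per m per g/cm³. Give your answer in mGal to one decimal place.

Free-air correction = 0.3086 × 59.9 = 18.49 mGal
Free-air anomaly = 982539.66 − 982346.53 + (18.49) = 211.62 mGal
Bouguer slab correction = 0.04193 × 2.18 × 59.9 = 5.48 mGal
Simple Bouguer anomaly = 211.62 − (5.48) = 206.14 mGal
Complete Bouguer anomaly = 206.14 + 6.36 = 212.50 mGal

212.5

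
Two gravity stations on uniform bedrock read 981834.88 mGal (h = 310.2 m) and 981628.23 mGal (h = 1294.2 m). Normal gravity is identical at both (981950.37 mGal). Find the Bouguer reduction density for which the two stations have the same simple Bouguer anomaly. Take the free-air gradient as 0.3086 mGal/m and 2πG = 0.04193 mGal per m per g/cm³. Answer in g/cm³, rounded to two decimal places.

2.35

Δg_obs = 981628.23 − 981834.88 = -206.65 mGal over Δh = 1294.2 − 310.2 = 984.0 m
Equal Bouguer anomalies ⇒ Δg_obs + (0.3086 − 0.04193ρ)·Δh = 0
0.3086 − 0.04193ρ = −Δg_obs/Δh = 0.21001
ρ = (0.3086 − 0.21001) / 0.04193 = 2.35 g/cm³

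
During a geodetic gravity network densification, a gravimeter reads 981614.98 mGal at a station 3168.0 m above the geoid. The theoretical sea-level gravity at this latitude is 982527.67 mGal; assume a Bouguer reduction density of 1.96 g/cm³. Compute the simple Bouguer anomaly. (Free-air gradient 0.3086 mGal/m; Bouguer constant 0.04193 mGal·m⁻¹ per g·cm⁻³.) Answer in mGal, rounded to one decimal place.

-195.4

Free-air correction = 0.3086 × 3168.0 = 977.64 mGal
Free-air anomaly = 981614.98 − 982527.67 + (977.64) = 64.95 mGal
Bouguer slab correction = 0.04193 × 1.96 × 3168.0 = 260.36 mGal
Simple Bouguer anomaly = 64.95 − (260.36) = -195.41 mGal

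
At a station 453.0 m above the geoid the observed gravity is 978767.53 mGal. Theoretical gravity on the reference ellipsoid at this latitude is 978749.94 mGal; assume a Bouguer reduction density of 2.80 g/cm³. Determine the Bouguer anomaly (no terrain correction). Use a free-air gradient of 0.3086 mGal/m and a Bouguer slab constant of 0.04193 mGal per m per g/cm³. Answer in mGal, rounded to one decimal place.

104.2

Free-air correction = 0.3086 × 453.0 = 139.80 mGal
Free-air anomaly = 978767.53 − 978749.94 + (139.80) = 157.39 mGal
Bouguer slab correction = 0.04193 × 2.80 × 453.0 = 53.18 mGal
Simple Bouguer anomaly = 157.39 − (53.18) = 104.21 mGal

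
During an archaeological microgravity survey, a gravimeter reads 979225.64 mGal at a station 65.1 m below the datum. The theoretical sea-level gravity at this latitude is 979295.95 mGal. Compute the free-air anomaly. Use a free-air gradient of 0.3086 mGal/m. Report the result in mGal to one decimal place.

-90.4

Free-air correction = 0.3086 × -65.1 = -20.09 mGal
Free-air anomaly = 979225.64 − 979295.95 + (-20.09) = -90.40 mGal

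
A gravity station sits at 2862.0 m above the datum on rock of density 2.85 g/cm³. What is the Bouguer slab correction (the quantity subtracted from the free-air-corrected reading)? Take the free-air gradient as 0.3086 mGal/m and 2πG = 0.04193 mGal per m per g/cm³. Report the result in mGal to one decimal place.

342.0

Bouguer slab correction = 0.04193 × 2.85 × 2862.0 = 342.0 mGal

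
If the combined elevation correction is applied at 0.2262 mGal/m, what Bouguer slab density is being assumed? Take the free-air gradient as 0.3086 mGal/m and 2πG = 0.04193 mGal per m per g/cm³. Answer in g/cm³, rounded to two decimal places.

0.2262 = 0.3086 − 0.04193 × ρ
ρ = (0.3086 − 0.2262) / 0.04193 = 1.97 g/cm³

1.97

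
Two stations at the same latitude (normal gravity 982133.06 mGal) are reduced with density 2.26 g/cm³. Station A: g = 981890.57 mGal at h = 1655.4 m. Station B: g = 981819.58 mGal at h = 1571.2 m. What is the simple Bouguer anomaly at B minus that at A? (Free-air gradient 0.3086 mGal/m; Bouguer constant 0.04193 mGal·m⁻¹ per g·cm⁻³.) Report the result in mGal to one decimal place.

-89.0

Δg_SB(A) = 981890.57 − 982133.06 + 0.3086×1655.4 − 0.04193×2.26×1655.4 = 111.50 mGal
Δg_SB(B) = 981819.58 − 982133.06 + 0.3086×1571.2 − 0.04193×2.26×1571.2 = 22.50 mGal
Difference = 22.50 − (111.50) = -89.00 mGal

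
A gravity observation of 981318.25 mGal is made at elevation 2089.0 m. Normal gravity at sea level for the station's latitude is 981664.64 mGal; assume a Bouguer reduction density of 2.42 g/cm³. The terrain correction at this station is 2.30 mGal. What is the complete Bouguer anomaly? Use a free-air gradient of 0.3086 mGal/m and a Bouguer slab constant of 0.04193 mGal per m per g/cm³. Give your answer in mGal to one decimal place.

88.6

Free-air correction = 0.3086 × 2089.0 = 644.67 mGal
Free-air anomaly = 981318.25 − 981664.64 + (644.67) = 298.28 mGal
Bouguer slab correction = 0.04193 × 2.42 × 2089.0 = 211.97 mGal
Simple Bouguer anomaly = 298.28 − (211.97) = 86.31 mGal
Complete Bouguer anomaly = 86.31 + 2.30 = 88.61 mGal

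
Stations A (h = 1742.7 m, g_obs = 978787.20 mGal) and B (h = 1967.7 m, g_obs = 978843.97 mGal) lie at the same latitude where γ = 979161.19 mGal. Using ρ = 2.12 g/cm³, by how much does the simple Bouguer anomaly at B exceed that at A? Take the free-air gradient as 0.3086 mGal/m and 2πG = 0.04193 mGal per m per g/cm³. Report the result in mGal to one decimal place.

106.2

Δg_SB(A) = 978787.20 − 979161.19 + 0.3086×1742.7 − 0.04193×2.12×1742.7 = 8.90 mGal
Δg_SB(B) = 978843.97 − 979161.19 + 0.3086×1967.7 − 0.04193×2.12×1967.7 = 115.10 mGal
Difference = 115.10 − (8.90) = 106.20 mGal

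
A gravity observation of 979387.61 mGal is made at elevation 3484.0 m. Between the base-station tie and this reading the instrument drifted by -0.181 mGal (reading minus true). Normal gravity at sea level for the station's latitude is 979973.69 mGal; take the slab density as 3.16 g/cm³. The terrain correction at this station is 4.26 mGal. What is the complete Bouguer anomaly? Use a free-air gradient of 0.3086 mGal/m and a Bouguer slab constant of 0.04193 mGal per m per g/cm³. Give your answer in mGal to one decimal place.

31.9

Drift-corrected reading = 979387.61 − (-0.181) = 979387.791 mGal
Free-air correction = 0.3086 × 3484.0 = 1075.16 mGal
Free-air anomaly = 979387.791 − 979973.69 + (1075.16) = 489.261 mGal
Bouguer slab correction = 0.04193 × 3.16 × 3484.0 = 461.63 mGal
Simple Bouguer anomaly = 489.261 − (461.63) = 27.631 mGal
Complete Bouguer anomaly = 27.631 + 4.26 = 31.891 mGal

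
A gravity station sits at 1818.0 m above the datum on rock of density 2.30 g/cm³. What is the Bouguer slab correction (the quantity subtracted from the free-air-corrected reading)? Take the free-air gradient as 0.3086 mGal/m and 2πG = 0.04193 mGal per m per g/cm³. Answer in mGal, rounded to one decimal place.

175.3

Bouguer slab correction = 0.04193 × 2.30 × 1818.0 = 175.3 mGal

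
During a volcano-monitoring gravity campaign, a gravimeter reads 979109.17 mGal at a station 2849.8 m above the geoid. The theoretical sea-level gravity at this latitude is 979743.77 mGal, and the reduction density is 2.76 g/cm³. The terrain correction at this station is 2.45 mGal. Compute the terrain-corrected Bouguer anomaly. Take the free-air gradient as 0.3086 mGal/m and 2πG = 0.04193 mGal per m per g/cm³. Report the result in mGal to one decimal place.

-82.5

Free-air correction = 0.3086 × 2849.8 = 879.45 mGal
Free-air anomaly = 979109.17 − 979743.77 + (879.45) = 244.85 mGal
Bouguer slab correction = 0.04193 × 2.76 × 2849.8 = 329.80 mGal
Simple Bouguer anomaly = 244.85 − (329.80) = -84.95 mGal
Complete Bouguer anomaly = -84.95 + 2.45 = -82.50 mGal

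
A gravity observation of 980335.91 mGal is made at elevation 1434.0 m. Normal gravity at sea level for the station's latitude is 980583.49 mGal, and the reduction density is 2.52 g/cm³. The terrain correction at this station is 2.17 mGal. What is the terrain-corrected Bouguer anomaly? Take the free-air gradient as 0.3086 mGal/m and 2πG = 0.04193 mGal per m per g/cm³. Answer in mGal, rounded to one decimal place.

Free-air correction = 0.3086 × 1434.0 = 442.53 mGal
Free-air anomaly = 980335.91 − 980583.49 + (442.53) = 194.95 mGal
Bouguer slab correction = 0.04193 × 2.52 × 1434.0 = 151.52 mGal
Simple Bouguer anomaly = 194.95 − (151.52) = 43.43 mGal
Complete Bouguer anomaly = 43.43 + 2.17 = 45.60 mGal

45.6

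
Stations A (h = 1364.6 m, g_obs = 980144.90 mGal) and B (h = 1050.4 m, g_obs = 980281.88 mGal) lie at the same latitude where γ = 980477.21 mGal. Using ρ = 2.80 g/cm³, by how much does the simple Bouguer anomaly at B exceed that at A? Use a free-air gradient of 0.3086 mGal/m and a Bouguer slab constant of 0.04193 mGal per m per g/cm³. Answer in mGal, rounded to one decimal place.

Δg_SB(A) = 980144.90 − 980477.21 + 0.3086×1364.6 − 0.04193×2.80×1364.6 = -71.40 mGal
Δg_SB(B) = 980281.88 − 980477.21 + 0.3086×1050.4 − 0.04193×2.80×1050.4 = 5.50 mGal
Difference = 5.50 − (-71.40) = 76.90 mGal

76.9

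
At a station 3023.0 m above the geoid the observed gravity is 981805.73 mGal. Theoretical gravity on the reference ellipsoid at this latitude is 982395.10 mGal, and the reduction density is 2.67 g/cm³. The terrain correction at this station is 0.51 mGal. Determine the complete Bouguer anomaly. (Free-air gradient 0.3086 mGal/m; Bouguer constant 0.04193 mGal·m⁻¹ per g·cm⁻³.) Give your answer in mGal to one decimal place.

5.6

Free-air correction = 0.3086 × 3023.0 = 932.90 mGal
Free-air anomaly = 981805.73 − 982395.10 + (932.90) = 343.53 mGal
Bouguer slab correction = 0.04193 × 2.67 × 3023.0 = 338.43 mGal
Simple Bouguer anomaly = 343.53 − (338.43) = 5.10 mGal
Complete Bouguer anomaly = 5.10 + 0.51 = 5.61 mGal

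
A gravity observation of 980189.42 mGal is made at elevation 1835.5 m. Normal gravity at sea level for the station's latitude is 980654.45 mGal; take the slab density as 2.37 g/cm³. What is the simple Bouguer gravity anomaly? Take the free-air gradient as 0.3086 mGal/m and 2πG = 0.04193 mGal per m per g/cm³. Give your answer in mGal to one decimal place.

Free-air correction = 0.3086 × 1835.5 = 566.44 mGal
Free-air anomaly = 980189.42 − 980654.45 + (566.44) = 101.41 mGal
Bouguer slab correction = 0.04193 × 2.37 × 1835.5 = 182.40 mGal
Simple Bouguer anomaly = 101.41 − (182.40) = -80.99 mGal

-81.0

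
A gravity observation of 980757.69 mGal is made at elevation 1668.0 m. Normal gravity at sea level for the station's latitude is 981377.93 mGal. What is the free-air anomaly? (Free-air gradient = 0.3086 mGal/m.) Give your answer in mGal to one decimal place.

-105.5

Free-air correction = 0.3086 × 1668.0 = 514.74 mGal
Free-air anomaly = 980757.69 − 981377.93 + (514.74) = -105.50 mGal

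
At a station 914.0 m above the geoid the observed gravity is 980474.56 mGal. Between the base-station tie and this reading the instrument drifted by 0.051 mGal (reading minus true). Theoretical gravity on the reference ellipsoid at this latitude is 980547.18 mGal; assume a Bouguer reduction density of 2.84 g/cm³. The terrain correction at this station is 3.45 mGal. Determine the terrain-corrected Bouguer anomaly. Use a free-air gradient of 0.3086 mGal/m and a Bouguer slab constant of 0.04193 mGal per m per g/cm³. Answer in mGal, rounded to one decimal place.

104.0

Drift-corrected reading = 980474.56 − (0.051) = 980474.509 mGal
Free-air correction = 0.3086 × 914.0 = 282.06 mGal
Free-air anomaly = 980474.509 − 980547.18 + (282.06) = 209.389 mGal
Bouguer slab correction = 0.04193 × 2.84 × 914.0 = 108.84 mGal
Simple Bouguer anomaly = 209.389 − (108.84) = 100.549 mGal
Complete Bouguer anomaly = 100.549 + 3.45 = 103.999 mGal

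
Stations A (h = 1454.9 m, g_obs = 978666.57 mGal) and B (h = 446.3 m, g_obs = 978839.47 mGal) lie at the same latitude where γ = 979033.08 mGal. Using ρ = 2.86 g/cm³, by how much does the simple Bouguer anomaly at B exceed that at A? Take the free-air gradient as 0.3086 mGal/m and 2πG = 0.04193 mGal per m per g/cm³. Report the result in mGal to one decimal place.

Δg_SB(A) = 978666.57 − 979033.08 + 0.3086×1454.9 − 0.04193×2.86×1454.9 = -92.00 mGal
Δg_SB(B) = 978839.47 − 979033.08 + 0.3086×446.3 − 0.04193×2.86×446.3 = -109.40 mGal
Difference = -109.40 − (-92.00) = -17.40 mGal

-17.4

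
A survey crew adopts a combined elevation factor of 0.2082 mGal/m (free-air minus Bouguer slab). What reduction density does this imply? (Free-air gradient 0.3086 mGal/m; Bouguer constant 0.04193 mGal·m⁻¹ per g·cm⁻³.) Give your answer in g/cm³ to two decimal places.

0.2082 = 0.3086 − 0.04193 × ρ
ρ = (0.3086 − 0.2082) / 0.04193 = 2.39 g/cm³

2.39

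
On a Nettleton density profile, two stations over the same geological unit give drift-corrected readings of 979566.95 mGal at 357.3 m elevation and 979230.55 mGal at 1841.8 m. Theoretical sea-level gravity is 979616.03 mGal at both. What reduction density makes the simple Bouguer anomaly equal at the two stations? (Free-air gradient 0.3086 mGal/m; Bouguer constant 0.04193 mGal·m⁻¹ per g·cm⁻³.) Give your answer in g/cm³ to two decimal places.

Δg_obs = 979230.55 − 979566.95 = -336.40 mGal over Δh = 1841.8 − 357.3 = 1484.5 m
Equal Bouguer anomalies ⇒ Δg_obs + (0.3086 − 0.04193ρ)·Δh = 0
0.3086 − 0.04193ρ = −Δg_obs/Δh = 0.22661
ρ = (0.3086 − 0.22661) / 0.04193 = 1.96 g/cm³

1.96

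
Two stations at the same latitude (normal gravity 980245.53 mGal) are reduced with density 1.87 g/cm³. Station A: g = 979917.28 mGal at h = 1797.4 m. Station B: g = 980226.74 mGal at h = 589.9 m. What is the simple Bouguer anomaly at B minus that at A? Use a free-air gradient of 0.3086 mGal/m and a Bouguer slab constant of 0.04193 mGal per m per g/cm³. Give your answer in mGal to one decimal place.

31.5

Δg_SB(A) = 979917.28 − 980245.53 + 0.3086×1797.4 − 0.04193×1.87×1797.4 = 85.50 mGal
Δg_SB(B) = 980226.74 − 980245.53 + 0.3086×589.9 − 0.04193×1.87×589.9 = 117.00 mGal
Difference = 117.00 − (85.50) = 31.50 mGal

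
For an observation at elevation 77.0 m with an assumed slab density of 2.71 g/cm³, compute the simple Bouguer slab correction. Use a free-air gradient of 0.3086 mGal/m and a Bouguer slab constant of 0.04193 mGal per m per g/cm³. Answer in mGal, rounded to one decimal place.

8.7

Bouguer slab correction = 0.04193 × 2.71 × 77.0 = 8.7 mGal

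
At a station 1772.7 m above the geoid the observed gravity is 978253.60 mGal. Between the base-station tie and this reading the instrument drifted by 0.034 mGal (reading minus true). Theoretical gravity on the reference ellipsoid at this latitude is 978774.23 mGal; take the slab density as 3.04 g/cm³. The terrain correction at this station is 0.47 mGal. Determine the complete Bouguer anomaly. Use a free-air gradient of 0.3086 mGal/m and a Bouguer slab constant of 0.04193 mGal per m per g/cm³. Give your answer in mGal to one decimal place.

-199.1

Drift-corrected reading = 978253.60 − (0.034) = 978253.566 mGal
Free-air correction = 0.3086 × 1772.7 = 547.06 mGal
Free-air anomaly = 978253.566 − 978774.23 + (547.06) = 26.396 mGal
Bouguer slab correction = 0.04193 × 3.04 × 1772.7 = 225.96 mGal
Simple Bouguer anomaly = 26.396 − (225.96) = -199.564 mGal
Complete Bouguer anomaly = -199.564 + 0.47 = -199.094 mGal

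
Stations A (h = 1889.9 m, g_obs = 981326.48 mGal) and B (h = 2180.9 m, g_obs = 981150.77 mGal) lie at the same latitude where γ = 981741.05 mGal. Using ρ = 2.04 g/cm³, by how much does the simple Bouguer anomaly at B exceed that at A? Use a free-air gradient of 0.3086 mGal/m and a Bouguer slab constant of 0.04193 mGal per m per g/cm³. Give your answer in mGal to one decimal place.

-110.8

Δg_SB(A) = 981326.48 − 981741.05 + 0.3086×1889.9 − 0.04193×2.04×1889.9 = 7.00 mGal
Δg_SB(B) = 981150.77 − 981741.05 + 0.3086×2180.9 − 0.04193×2.04×2180.9 = -103.80 mGal
Difference = -103.80 − (7.00) = -110.80 mGal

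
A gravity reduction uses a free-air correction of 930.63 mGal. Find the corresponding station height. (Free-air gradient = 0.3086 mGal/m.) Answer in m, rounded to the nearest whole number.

3016

h = 930.63 / 0.3086 = 3015.65 m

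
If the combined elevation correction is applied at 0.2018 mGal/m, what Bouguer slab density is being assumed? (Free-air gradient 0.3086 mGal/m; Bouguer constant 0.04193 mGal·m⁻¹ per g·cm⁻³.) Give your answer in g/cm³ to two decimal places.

0.2018 = 0.3086 − 0.04193 × ρ
ρ = (0.3086 − 0.2018) / 0.04193 = 2.55 g/cm³

2.55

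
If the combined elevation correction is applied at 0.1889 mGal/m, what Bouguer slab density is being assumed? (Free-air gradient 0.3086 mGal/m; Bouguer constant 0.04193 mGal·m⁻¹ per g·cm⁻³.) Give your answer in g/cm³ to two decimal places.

0.1889 = 0.3086 − 0.04193 × ρ
ρ = (0.3086 − 0.1889) / 0.04193 = 2.85 g/cm³

2.85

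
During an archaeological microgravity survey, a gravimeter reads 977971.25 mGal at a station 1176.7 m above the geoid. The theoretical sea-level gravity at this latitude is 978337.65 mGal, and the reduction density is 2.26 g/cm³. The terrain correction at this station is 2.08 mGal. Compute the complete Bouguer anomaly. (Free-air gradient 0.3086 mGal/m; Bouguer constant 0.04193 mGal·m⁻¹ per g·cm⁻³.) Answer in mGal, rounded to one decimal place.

-112.7

Free-air correction = 0.3086 × 1176.7 = 363.13 mGal
Free-air anomaly = 977971.25 − 978337.65 + (363.13) = -3.27 mGal
Bouguer slab correction = 0.04193 × 2.26 × 1176.7 = 111.51 mGal
Simple Bouguer anomaly = -3.27 − (111.51) = -114.78 mGal
Complete Bouguer anomaly = -114.78 + 2.08 = -112.70 mGal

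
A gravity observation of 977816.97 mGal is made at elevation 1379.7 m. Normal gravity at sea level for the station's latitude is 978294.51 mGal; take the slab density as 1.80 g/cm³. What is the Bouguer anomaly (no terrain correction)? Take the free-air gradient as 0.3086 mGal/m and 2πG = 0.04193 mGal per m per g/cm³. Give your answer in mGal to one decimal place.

Free-air correction = 0.3086 × 1379.7 = 425.78 mGal
Free-air anomaly = 977816.97 − 978294.51 + (425.78) = -51.76 mGal
Bouguer slab correction = 0.04193 × 1.80 × 1379.7 = 104.13 mGal
Simple Bouguer anomaly = -51.76 − (104.13) = -155.89 mGal

-155.9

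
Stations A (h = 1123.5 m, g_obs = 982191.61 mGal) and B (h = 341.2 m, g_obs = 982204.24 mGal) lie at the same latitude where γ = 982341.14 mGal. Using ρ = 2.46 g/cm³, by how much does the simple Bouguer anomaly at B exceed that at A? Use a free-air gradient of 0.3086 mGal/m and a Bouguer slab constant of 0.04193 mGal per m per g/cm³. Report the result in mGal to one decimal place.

-148.1

Δg_SB(A) = 982191.61 − 982341.14 + 0.3086×1123.5 − 0.04193×2.46×1123.5 = 81.30 mGal
Δg_SB(B) = 982204.24 − 982341.14 + 0.3086×341.2 − 0.04193×2.46×341.2 = -66.80 mGal
Difference = -66.80 − (81.30) = -148.10 mGal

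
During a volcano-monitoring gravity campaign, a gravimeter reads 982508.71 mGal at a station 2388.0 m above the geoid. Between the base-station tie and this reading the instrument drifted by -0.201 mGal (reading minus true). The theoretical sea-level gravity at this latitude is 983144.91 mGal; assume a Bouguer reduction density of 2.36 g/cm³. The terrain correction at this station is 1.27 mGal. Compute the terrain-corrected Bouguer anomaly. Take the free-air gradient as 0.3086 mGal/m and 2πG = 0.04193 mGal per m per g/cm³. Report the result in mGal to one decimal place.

-134.1

Drift-corrected reading = 982508.71 − (-0.201) = 982508.911 mGal
Free-air correction = 0.3086 × 2388.0 = 736.94 mGal
Free-air anomaly = 982508.911 − 983144.91 + (736.94) = 100.941 mGal
Bouguer slab correction = 0.04193 × 2.36 × 2388.0 = 236.30 mGal
Simple Bouguer anomaly = 100.941 − (236.30) = -135.359 mGal
Complete Bouguer anomaly = -135.359 + 1.27 = -134.089 mGal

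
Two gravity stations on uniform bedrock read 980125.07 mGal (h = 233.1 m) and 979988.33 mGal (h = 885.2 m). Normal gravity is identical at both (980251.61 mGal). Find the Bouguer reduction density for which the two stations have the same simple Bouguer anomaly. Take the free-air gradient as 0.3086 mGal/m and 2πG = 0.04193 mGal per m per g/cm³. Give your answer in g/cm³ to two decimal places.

Δg_obs = 979988.33 − 980125.07 = -136.74 mGal over Δh = 885.2 − 233.1 = 652.1 m
Equal Bouguer anomalies ⇒ Δg_obs + (0.3086 − 0.04193ρ)·Δh = 0
0.3086 − 0.04193ρ = −Δg_obs/Δh = 0.20969
ρ = (0.3086 − 0.20969) / 0.04193 = 2.36 g/cm³

2.36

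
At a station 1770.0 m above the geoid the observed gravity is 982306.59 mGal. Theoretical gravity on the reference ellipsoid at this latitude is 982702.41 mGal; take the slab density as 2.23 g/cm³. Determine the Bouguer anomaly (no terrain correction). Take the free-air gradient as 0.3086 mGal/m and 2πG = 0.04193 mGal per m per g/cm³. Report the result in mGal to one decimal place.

-15.1

Free-air correction = 0.3086 × 1770.0 = 546.22 mGal
Free-air anomaly = 982306.59 − 982702.41 + (546.22) = 150.40 mGal
Bouguer slab correction = 0.04193 × 2.23 × 1770.0 = 165.50 mGal
Simple Bouguer anomaly = 150.40 − (165.50) = -15.10 mGal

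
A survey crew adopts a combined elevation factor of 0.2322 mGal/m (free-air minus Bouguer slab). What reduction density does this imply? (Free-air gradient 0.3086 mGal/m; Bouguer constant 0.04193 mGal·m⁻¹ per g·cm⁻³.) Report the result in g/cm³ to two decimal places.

0.2322 = 0.3086 − 0.04193 × ρ
ρ = (0.3086 − 0.2322) / 0.04193 = 1.82 g/cm³

1.82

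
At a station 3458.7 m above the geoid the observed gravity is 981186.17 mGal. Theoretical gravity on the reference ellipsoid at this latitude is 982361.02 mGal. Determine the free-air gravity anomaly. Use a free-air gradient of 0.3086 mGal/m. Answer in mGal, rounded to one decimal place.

-107.5

Free-air correction = 0.3086 × 3458.7 = 1067.35 mGal
Free-air anomaly = 981186.17 − 982361.02 + (1067.35) = -107.50 mGal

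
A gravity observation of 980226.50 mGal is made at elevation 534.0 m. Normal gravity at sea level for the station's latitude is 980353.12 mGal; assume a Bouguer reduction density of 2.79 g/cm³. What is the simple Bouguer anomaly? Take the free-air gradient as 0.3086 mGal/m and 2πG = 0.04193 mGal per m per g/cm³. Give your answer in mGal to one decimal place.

Free-air correction = 0.3086 × 534.0 = 164.79 mGal
Free-air anomaly = 980226.50 − 980353.12 + (164.79) = 38.17 mGal
Bouguer slab correction = 0.04193 × 2.79 × 534.0 = 62.47 mGal
Simple Bouguer anomaly = 38.17 − (62.47) = -24.30 mGal

-24.3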